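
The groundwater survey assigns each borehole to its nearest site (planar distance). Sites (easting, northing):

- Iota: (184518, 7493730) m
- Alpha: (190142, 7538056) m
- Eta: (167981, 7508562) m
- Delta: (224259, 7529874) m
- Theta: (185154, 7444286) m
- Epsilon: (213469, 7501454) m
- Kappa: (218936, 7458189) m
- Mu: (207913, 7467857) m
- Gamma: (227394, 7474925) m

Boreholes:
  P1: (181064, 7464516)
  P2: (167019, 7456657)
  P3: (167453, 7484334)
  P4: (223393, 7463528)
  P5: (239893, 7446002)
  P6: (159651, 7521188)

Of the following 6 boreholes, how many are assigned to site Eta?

P1 → Theta
P2 → Theta
P3 → Iota
P4 → Kappa
P5 → Kappa
P6 → Eta
1 of the 6 goes to Eta.

1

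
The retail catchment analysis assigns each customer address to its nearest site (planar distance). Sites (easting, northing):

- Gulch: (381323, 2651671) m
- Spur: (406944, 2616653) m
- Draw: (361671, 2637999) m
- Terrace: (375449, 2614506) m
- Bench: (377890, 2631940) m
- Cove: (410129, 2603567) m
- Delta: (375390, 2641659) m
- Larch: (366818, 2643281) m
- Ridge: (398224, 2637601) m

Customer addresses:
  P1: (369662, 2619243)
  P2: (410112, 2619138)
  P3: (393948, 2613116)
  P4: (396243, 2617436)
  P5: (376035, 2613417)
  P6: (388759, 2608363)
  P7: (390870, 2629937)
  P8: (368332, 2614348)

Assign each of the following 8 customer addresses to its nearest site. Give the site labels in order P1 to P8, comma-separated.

P1 → Terrace (d²=55928538.00)
P2 → Spur (d²=16211449.00)
P3 → Spur (d²=181406385.00)
P4 → Spur (d²=115124490.00)
P5 → Terrace (d²=1529317.00)
P6 → Terrace (d²=214892549.00)
P7 → Ridge (d²=112818212.00)
P8 → Terrace (d²=50676653.00)

Terrace, Spur, Spur, Spur, Terrace, Terrace, Ridge, Terrace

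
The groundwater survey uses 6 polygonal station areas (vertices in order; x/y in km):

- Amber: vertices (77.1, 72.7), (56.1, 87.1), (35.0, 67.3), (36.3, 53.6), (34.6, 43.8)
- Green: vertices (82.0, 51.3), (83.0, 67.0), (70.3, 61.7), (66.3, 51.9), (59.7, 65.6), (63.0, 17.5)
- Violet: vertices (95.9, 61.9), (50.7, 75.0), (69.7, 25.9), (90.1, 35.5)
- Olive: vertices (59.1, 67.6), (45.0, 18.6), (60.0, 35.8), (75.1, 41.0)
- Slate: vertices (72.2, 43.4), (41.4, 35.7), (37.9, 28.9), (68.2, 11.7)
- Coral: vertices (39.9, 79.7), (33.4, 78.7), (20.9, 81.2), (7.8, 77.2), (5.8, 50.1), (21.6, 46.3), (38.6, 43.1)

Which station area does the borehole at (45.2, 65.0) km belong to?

Cast a ray rightward from (45.2, 65.0). For each polygon, the edges (by vertex number in listed order) whose endpoints lie on opposite sides of y = 65.0, where each meets that height, and whether that is right or left of the point:
Amber: 3–4 at x≈35.22 (left), 5–1 at x≈65.78 (right) → 1 crossing.
Green: 1–2 at x≈82.87 (right), 2–3 at x≈78.21 (right), 4–5 at x≈59.99 (right), 5–6 at x≈59.74 (right) → 4 crossings.
Violet: 1–2 at x≈85.20 (right), 2–3 at x≈54.57 (right) → 2 crossings.
Olive: 1–2 at x≈58.35 (right), 4–1 at x≈60.66 (right) → 2 crossings.
Slate: no edge straddles that height → 0 crossings.
Coral: 4–5 at x≈6.90 (left), 7–1 at x≈39.38 (left) → 0 crossings.
Only Amber has an odd count, so the point is inside Amber.

Amber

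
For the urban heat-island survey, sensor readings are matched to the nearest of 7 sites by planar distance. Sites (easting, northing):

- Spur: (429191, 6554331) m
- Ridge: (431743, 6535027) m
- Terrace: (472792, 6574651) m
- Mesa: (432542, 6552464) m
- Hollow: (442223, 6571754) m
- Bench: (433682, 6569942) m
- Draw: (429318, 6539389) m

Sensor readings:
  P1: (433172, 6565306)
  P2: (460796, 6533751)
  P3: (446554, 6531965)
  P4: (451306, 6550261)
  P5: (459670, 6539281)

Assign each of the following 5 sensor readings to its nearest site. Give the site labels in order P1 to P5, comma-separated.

P1 → Bench (d²=21752596.00)
P2 → Ridge (d²=845704985.00)
P3 → Ridge (d²=228741565.00)
P4 → Mesa (d²=356940905.00)
P5 → Ridge (d²=798013845.00)

Bench, Ridge, Ridge, Mesa, Ridge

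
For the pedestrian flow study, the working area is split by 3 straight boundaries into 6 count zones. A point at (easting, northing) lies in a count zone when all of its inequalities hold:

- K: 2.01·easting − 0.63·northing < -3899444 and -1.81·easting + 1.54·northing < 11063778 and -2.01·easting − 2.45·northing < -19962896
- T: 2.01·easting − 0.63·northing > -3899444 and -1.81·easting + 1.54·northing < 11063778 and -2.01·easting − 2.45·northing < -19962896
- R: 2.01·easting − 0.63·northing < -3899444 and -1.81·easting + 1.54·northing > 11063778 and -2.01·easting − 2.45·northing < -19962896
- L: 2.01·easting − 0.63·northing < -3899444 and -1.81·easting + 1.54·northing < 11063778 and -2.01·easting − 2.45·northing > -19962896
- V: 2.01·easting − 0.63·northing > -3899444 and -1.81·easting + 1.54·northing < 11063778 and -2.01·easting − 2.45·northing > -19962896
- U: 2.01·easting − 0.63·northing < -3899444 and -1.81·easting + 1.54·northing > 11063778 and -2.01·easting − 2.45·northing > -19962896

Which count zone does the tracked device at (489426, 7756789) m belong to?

K

2.01·489426 − 0.63·7756789 = -3903030.810, which is < -3899444
-1.81·489426 + 1.54·7756789 = 11059594.000, which is < 11063778
-2.01·489426 − 2.45·7756789 = -19987879.310, which is < -19962896
This sign pattern matches K.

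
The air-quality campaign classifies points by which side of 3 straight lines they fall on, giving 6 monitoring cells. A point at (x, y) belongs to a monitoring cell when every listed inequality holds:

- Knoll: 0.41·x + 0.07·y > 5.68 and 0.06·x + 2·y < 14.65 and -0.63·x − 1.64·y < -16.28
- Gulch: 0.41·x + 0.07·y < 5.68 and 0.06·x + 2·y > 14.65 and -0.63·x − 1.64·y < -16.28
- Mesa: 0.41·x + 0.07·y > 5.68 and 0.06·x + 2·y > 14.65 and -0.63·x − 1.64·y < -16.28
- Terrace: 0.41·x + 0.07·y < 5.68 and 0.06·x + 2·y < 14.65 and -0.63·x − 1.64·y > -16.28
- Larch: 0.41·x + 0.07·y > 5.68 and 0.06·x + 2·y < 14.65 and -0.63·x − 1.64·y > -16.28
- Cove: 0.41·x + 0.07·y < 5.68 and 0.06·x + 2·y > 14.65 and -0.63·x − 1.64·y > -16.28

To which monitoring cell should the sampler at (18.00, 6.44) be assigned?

Knoll

0.41·18.00 + 0.07·6.44 = 7.831, which is > 5.68
0.06·18.00 + 2·6.44 = 13.960, which is < 14.65
-0.63·18.00 − 1.64·6.44 = -21.902, which is < -16.28
This sign pattern matches Knoll.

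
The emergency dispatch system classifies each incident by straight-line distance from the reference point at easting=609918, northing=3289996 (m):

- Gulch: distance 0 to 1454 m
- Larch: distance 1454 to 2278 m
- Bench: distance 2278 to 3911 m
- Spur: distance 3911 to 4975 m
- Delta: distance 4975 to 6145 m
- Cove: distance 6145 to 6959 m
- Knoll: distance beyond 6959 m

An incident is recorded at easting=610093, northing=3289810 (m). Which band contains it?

Gulch

Distance = √((610093−609918)² + (3289810−3289996)²) = √(30625.000 + 34596.000) = 255.384 m.
0 ≤ 255.384 < 1454 → Gulch.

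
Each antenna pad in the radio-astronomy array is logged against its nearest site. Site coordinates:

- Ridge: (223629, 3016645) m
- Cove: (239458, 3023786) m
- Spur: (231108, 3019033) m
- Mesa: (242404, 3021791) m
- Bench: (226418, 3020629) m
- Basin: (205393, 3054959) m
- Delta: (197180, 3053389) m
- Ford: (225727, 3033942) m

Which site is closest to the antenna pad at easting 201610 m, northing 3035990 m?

Squared distances to each site:
Ridge: 859065386.000; Cove: 1581408720.000; Spur: 1157671853.000; Mesa: 1865762037.000; Bench: 851397185.000; Basin: 374134050.000; Delta: 322350101.000; Ford: 585823993.000.
Minimum at Delta.

Delta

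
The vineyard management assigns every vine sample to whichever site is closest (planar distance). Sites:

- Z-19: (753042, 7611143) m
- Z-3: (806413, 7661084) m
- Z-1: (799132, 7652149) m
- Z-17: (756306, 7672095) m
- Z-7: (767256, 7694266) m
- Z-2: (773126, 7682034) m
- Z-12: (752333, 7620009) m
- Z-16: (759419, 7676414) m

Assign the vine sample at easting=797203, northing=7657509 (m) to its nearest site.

Squared distances to each site:
Z-19: 4099999877.000; Z-3: 97604725.000; Z-1: 32450641.000; Z-17: 1885316005.000; Z-7: 2247899858.000; Z-2: 1181177554.000; Z-12: 3419566900.000; Z-16: 1785029681.000.
Minimum at Z-1.

Z-1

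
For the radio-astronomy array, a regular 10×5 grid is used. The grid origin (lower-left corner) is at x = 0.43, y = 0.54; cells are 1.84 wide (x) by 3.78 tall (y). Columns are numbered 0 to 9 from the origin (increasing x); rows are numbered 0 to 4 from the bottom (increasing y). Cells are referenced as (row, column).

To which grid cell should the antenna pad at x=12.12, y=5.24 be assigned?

Column index: ⌊(12.12 − 0.43) / 1.84⌋ = ⌊6.353⌋ = 6
Row offset from origin: ⌊(5.24 − 0.54) / 3.78⌋ = ⌊1.243⌋ = 1 → row 1

(1, 6)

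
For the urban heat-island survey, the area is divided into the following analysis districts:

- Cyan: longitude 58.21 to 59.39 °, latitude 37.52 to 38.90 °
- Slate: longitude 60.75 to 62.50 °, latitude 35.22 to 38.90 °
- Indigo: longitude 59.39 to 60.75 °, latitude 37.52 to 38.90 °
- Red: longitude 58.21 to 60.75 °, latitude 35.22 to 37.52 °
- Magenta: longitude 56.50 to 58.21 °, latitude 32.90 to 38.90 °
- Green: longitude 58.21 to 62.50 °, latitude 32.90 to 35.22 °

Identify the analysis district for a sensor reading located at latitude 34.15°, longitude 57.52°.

The point has longitude = 57.52 and latitude = 34.15.
Only Magenta satisfies 56.50 ≤ longitude ≤ 58.21 and 32.90 ≤ latitude ≤ 38.90.

Magenta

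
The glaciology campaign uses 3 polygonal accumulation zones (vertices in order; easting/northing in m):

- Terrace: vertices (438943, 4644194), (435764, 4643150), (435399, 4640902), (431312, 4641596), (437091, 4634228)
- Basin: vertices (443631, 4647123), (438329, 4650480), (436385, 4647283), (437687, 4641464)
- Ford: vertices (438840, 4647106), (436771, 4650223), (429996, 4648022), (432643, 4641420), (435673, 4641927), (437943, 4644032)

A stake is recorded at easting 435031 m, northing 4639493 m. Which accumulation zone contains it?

Cast a ray rightward from (435031, 4639493). For each polygon, the edges (by vertex number in listed order) whose endpoints lie on opposite sides of northing = 4639493, where each meets that height, and whether that is right or left of the point:
Terrace: 4–5 at easting≈432961.5 (left), 5–1 at easting≈438069.4 (right) → 1 crossing.
Basin: no edge straddles that height → 0 crossings.
Ford: no edge straddles that height → 0 crossings.
Only Terrace has an odd count, so the point is inside Terrace.

Terrace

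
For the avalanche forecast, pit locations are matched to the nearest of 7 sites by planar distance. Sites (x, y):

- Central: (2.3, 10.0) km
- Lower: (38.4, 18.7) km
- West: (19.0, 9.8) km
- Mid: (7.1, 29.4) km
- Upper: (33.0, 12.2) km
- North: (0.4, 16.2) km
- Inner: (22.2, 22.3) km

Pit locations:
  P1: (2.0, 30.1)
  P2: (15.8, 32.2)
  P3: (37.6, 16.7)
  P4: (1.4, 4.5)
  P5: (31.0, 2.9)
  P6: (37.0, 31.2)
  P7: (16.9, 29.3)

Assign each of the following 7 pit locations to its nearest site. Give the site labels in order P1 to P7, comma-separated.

P1 → Mid (d²=26.50)
P2 → Mid (d²=83.53)
P3 → Lower (d²=4.64)
P4 → Central (d²=31.06)
P5 → Upper (d²=90.49)
P6 → Lower (d²=158.21)
P7 → Inner (d²=77.09)

Mid, Mid, Lower, Central, Upper, Lower, Inner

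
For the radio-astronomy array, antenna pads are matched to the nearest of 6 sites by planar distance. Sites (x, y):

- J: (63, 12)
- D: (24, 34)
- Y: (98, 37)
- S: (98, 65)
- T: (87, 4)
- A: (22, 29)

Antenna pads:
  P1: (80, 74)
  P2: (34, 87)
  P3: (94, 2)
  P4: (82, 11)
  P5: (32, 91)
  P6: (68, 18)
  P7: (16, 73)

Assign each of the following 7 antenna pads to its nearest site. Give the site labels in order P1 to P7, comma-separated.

P1 → S (d²=405.00)
P2 → D (d²=2909.00)
P3 → T (d²=53.00)
P4 → T (d²=74.00)
P5 → D (d²=3313.00)
P6 → J (d²=61.00)
P7 → D (d²=1585.00)

S, D, T, T, D, J, D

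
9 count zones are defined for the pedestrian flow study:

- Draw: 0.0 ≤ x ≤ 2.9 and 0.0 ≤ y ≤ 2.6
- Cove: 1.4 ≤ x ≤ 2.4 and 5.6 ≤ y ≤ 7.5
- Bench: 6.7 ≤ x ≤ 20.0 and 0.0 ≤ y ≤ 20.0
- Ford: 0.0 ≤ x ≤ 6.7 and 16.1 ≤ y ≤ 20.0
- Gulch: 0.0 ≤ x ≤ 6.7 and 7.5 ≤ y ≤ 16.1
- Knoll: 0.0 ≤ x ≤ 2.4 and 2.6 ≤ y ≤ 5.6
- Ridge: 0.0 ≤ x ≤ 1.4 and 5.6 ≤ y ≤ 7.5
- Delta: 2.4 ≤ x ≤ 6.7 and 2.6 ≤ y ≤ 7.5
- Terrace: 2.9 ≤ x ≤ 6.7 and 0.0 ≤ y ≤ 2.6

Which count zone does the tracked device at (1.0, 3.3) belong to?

The point has x = 1.0 and y = 3.3.
Only Knoll satisfies 0.0 ≤ x ≤ 2.4 and 2.6 ≤ y ≤ 5.6.

Knoll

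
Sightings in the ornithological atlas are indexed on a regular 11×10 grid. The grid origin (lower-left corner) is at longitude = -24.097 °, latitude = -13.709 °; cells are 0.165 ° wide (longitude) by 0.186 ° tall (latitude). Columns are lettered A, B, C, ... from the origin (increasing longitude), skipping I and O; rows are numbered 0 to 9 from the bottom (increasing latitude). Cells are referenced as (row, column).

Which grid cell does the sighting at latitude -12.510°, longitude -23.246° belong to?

Column index: ⌊(-23.246 − -24.097) / 0.165⌋ = ⌊5.158⌋ = 5 → column F
Row offset from origin: ⌊(-12.510 − -13.709) / 0.186⌋ = ⌊6.446⌋ = 6 → row 6

(6, F)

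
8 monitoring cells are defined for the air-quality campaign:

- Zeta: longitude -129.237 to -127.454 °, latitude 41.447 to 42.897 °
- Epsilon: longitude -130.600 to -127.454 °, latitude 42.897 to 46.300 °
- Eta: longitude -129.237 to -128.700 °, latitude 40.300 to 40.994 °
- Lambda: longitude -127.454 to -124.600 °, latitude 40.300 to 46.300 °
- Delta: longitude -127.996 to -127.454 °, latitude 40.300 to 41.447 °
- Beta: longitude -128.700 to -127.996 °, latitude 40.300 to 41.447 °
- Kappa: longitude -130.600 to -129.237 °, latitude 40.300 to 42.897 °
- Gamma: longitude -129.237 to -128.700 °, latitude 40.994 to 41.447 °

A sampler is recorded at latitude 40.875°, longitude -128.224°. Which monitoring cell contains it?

The point has longitude = -128.224 and latitude = 40.875.
Only Beta satisfies -128.700 ≤ longitude ≤ -127.996 and 40.300 ≤ latitude ≤ 41.447.

Beta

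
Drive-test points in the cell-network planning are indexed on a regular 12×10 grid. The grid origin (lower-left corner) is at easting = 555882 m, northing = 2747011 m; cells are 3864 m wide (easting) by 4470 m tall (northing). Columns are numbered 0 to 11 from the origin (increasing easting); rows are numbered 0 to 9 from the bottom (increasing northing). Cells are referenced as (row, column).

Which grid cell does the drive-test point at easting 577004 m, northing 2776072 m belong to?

(6, 5)

Column index: ⌊(577004 − 555882) / 3864⌋ = ⌊5.466⌋ = 5
Row offset from origin: ⌊(2776072 − 2747011) / 4470⌋ = ⌊6.501⌋ = 6 → row 6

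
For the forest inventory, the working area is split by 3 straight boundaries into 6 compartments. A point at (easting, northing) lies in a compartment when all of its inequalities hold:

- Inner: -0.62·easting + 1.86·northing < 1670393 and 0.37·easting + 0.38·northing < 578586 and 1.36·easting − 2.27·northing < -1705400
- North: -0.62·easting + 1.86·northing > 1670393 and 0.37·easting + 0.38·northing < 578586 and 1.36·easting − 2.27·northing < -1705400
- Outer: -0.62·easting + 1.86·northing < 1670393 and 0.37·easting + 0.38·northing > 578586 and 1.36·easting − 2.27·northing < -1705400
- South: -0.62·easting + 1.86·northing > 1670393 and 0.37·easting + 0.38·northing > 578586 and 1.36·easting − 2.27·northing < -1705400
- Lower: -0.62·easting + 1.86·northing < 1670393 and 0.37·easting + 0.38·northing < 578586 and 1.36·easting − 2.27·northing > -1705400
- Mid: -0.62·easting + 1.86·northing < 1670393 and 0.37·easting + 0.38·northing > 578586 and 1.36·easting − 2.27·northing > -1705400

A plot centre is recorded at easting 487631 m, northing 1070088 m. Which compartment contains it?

South

-0.62·487631 + 1.86·1070088 = 1688032.460, which is > 1670393
0.37·487631 + 0.38·1070088 = 587056.910, which is > 578586
1.36·487631 − 2.27·1070088 = -1765921.600, which is < -1705400
This sign pattern matches South.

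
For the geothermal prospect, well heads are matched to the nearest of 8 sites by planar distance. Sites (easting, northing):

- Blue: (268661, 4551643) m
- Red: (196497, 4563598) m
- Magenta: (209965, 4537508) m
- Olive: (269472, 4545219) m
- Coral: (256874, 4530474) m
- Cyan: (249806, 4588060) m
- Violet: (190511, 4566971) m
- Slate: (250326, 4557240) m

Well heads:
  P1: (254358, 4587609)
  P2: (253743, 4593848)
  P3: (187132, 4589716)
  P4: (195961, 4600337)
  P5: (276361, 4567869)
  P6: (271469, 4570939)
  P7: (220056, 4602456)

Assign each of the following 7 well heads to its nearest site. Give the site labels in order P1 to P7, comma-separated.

P1 → Cyan (d²=20924105.00)
P2 → Cyan (d²=49000913.00)
P3 → Violet (d²=528752666.00)
P4 → Violet (d²=1142992456.00)
P5 → Blue (d²=322573076.00)
P6 → Blue (d²=380220480.00)
P7 → Cyan (d²=1092307316.00)

Cyan, Cyan, Violet, Violet, Blue, Blue, Cyan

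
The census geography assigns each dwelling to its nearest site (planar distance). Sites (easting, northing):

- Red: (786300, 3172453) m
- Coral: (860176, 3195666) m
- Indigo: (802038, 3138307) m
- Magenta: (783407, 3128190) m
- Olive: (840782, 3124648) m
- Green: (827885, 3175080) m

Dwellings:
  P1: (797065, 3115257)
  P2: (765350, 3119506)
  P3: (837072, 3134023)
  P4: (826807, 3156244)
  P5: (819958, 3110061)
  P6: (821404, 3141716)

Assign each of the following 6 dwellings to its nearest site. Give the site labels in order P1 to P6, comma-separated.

Magenta, Magenta, Olive, Green, Olive, Indigo

P1 → Magenta (d²=353803453.00)
P2 → Magenta (d²=401467105.00)
P3 → Olive (d²=101654725.00)
P4 → Green (d²=355956980.00)
P5 → Olive (d²=646419545.00)
P6 → Indigo (d²=386663237.00)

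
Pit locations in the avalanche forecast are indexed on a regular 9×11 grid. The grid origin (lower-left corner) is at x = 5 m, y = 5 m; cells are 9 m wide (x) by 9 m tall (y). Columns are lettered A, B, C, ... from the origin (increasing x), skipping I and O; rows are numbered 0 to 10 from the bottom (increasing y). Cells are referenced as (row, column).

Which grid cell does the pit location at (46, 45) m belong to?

Column index: ⌊(46 − 5) / 9⌋ = ⌊4.556⌋ = 4 → column E
Row offset from origin: ⌊(45 − 5) / 9⌋ = ⌊4.444⌋ = 4 → row 4

(4, E)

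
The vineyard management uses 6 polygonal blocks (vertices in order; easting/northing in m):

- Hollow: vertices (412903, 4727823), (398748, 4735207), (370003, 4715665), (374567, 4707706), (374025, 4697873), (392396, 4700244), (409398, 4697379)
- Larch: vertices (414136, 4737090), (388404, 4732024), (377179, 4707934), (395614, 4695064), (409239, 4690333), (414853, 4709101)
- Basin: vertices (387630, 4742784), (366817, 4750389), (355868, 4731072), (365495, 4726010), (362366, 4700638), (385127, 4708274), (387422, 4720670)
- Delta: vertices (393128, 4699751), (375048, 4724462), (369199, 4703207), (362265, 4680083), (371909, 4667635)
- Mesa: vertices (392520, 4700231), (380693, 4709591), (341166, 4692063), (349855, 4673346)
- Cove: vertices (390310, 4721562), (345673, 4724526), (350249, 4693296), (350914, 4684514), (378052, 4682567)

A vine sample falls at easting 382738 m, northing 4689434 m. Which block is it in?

Cast a ray rightward from (382738, 4689434). For each polygon, the edges (by vertex number in listed order) whose endpoints lie on opposite sides of northing = 4689434, where each meets that height, and whether that is right or left of the point:
Hollow: no edge straddles that height → 0 crossings.
Larch: no edge straddles that height → 0 crossings.
Basin: no edge straddles that height → 0 crossings.
Delta: 3–4 at easting≈365069.0 (left), 5–1 at easting≈386311.6 (right) → 1 crossing.
Mesa: 3–4 at easting≈342386.5 (left), 4–1 at easting≈375385.8 (left) → 0 crossings.
Cove: 3–4 at easting≈350541.4 (left), 5–1 at easting≈380210.6 (left) → 0 crossings.
Only Delta has an odd count, so the point is inside Delta.

Delta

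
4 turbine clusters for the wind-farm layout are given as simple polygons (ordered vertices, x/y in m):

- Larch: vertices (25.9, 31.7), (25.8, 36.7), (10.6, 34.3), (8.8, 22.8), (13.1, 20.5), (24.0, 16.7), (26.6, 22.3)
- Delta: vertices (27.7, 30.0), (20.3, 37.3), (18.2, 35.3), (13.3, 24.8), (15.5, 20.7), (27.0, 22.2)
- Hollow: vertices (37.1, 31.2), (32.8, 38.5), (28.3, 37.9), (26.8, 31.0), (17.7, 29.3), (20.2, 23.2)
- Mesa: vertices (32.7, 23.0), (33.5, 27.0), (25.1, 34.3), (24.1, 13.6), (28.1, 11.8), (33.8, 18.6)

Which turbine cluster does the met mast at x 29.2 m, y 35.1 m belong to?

Cast a ray rightward from (29.2, 35.1). For each polygon, the edges (by vertex number in listed order) whose endpoints lie on opposite sides of y = 35.1, where each meets that height, and whether that is right or left of the point:
Larch: 1–2 at x≈25.83 (left), 2–3 at x≈15.67 (left) → 0 crossings.
Delta: 1–2 at x≈22.53 (left), 3–4 at x≈18.11 (left) → 0 crossings.
Hollow: 1–2 at x≈34.80 (right), 3–4 at x≈27.69 (left) → 1 crossing.
Mesa: no edge straddles that height → 0 crossings.
Only Hollow has an odd count, so the point is inside Hollow.

Hollow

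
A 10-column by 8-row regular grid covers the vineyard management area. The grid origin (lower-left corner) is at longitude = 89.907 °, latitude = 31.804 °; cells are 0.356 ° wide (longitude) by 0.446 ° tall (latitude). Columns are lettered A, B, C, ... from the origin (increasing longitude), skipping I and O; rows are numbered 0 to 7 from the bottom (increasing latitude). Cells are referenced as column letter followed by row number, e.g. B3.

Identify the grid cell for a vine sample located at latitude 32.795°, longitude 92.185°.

Column index: ⌊(92.185 − 89.907) / 0.356⌋ = ⌊6.399⌋ = 6 → column G
Row offset from origin: ⌊(32.795 − 31.804) / 0.446⌋ = ⌊2.222⌋ = 2 → row 2

G2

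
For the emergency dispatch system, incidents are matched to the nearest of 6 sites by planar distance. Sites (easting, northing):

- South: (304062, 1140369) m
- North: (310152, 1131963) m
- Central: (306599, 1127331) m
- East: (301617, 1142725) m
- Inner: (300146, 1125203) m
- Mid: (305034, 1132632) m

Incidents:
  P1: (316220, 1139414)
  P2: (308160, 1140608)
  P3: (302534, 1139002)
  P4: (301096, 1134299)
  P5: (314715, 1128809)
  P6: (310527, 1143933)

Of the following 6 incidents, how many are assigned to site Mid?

1

P1 → North
P2 → South
P3 → South
P4 → Mid
P5 → North
P6 → South
1 of the 6 goes to Mid.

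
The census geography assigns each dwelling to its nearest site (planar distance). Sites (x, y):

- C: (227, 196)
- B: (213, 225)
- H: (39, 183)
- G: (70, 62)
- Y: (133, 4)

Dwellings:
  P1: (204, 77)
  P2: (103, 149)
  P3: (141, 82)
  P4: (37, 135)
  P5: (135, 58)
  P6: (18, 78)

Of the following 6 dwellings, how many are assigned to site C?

P1 → Y
P2 → H
P3 → G
P4 → H
P5 → Y
P6 → G
0 of the 6 go to C.

0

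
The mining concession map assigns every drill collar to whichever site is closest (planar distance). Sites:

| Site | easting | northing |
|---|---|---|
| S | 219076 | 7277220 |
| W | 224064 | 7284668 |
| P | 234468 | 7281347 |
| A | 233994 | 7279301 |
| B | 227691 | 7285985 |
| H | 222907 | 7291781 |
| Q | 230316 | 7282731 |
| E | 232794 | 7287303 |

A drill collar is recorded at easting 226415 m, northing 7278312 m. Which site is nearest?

Q

Squared distances to each site:
S: 55053385.000; W: 45925937.000; P: 74062034.000; A: 58419362.000; B: 60503105.000; H: 193720025.000; Q: 34745362.000; E: 121529722.000.
Minimum at Q.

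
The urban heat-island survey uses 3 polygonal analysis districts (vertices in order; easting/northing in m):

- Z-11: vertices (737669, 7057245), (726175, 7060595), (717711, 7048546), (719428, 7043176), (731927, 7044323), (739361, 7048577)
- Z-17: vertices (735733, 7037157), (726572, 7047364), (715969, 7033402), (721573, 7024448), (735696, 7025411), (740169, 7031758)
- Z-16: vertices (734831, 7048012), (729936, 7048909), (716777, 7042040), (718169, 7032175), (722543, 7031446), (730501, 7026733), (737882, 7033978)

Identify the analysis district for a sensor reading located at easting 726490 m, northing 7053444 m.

Cast a ray rightward from (726490, 7053444). For each polygon, the edges (by vertex number in listed order) whose endpoints lie on opposite sides of northing = 7053444, where each meets that height, and whether that is right or left of the point:
Z-11: 2–3 at easting≈721151.7 (left), 6–1 at easting≈738411.0 (right) → 1 crossing.
Z-17: no edge straddles that height → 0 crossings.
Z-16: no edge straddles that height → 0 crossings.
Only Z-11 has an odd count, so the point is inside Z-11.

Z-11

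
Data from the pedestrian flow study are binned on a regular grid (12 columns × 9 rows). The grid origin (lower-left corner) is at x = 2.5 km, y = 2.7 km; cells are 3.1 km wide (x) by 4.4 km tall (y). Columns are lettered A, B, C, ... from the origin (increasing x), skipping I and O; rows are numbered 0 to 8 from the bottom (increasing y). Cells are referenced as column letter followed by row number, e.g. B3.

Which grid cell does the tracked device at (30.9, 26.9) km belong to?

Column index: ⌊(30.9 − 2.5) / 3.1⌋ = ⌊9.161⌋ = 9 → column K
Row offset from origin: ⌊(26.9 − 2.7) / 4.4⌋ = ⌊5.500⌋ = 5 → row 5

K5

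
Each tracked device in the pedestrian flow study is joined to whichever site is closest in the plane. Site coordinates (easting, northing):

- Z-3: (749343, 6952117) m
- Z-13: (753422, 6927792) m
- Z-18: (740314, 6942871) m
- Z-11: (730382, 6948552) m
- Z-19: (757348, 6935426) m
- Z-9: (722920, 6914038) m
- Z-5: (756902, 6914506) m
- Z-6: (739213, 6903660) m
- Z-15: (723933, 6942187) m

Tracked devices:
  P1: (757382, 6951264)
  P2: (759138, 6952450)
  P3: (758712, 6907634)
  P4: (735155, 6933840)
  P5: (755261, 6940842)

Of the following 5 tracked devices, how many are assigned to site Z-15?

P1 → Z-3
P2 → Z-3
P3 → Z-5
P4 → Z-18
P5 → Z-19
0 of the 5 go to Z-15.

0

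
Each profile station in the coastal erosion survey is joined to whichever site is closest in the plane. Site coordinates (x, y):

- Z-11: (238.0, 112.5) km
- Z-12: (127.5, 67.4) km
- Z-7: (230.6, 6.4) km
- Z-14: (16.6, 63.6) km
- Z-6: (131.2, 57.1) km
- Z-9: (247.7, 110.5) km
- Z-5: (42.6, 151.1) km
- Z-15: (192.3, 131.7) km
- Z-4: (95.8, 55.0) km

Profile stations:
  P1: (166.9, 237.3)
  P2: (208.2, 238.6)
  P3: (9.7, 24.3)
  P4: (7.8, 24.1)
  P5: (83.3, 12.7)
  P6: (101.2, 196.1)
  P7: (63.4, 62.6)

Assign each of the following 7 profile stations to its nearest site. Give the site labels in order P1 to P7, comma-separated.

Z-15, Z-15, Z-14, Z-14, Z-4, Z-5, Z-4

P1 → Z-15 (d²=11796.52)
P2 → Z-15 (d²=11680.42)
P3 → Z-14 (d²=1592.10)
P4 → Z-14 (d²=1637.69)
P5 → Z-4 (d²=1945.54)
P6 → Z-5 (d²=5458.96)
P7 → Z-4 (d²=1107.52)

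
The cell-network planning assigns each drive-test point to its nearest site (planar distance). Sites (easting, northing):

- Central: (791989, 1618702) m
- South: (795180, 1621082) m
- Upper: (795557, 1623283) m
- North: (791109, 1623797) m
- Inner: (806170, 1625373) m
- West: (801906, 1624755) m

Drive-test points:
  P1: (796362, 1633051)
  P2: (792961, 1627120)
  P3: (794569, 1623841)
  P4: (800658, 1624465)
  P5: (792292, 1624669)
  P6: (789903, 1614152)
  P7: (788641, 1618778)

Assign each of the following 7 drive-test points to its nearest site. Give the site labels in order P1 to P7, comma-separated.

Upper, North, Upper, West, North, Central, Central

P1 → Upper (d²=96061849.00)
P2 → North (d²=14472233.00)
P3 → Upper (d²=1287508.00)
P4 → West (d²=1641604.00)
P5 → North (d²=2159873.00)
P6 → Central (d²=25053896.00)
P7 → Central (d²=11214880.00)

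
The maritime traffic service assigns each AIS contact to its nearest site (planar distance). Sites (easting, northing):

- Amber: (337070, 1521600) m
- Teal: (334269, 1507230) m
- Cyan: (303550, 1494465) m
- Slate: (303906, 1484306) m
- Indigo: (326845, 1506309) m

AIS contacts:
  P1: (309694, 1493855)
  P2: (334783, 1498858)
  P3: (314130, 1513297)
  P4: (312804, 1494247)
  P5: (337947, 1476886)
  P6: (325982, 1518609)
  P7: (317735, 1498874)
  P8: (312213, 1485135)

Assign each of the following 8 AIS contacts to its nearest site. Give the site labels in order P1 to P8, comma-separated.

P1 → Cyan (d²=38120836.00)
P2 → Teal (d²=70354580.00)
P3 → Indigo (d²=210503369.00)
P4 → Cyan (d²=85684040.00)
P5 → Teal (d²=934286020.00)
P6 → Amber (d²=131889825.00)
P7 → Indigo (d²=138271325.00)
P8 → Slate (d²=69693490.00)

Cyan, Teal, Indigo, Cyan, Teal, Amber, Indigo, Slate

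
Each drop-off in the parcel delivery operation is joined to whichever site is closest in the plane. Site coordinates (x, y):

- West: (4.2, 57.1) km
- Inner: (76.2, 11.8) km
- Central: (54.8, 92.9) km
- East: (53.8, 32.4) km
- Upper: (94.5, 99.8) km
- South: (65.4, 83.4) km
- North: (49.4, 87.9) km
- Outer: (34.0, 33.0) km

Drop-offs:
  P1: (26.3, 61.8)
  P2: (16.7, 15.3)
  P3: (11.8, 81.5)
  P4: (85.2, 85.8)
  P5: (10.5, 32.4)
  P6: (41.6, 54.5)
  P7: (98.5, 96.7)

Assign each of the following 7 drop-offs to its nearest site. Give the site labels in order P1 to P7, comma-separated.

P1 → West (d²=510.50)
P2 → Outer (d²=612.58)
P3 → West (d²=653.12)
P4 → Upper (d²=282.49)
P5 → Outer (d²=552.61)
P6 → Outer (d²=520.01)
P7 → Upper (d²=25.61)

West, Outer, West, Upper, Outer, Outer, Upper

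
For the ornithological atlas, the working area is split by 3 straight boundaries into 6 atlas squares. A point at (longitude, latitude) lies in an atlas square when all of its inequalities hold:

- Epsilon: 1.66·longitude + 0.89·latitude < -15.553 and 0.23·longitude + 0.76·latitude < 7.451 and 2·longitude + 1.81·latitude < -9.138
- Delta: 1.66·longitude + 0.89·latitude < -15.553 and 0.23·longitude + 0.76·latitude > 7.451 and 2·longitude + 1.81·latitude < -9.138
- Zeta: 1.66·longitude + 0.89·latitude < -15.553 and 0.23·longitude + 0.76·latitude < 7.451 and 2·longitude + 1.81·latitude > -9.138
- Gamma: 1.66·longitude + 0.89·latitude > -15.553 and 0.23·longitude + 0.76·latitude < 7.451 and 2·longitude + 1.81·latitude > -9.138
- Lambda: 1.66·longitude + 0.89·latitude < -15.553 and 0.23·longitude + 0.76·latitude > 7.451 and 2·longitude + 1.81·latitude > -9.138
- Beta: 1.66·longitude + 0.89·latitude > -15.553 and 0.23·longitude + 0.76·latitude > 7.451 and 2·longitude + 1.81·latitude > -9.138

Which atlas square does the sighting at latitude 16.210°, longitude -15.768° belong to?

Beta

1.66·-15.768 + 0.89·16.210 = -11.748, which is > -15.553
0.23·-15.768 + 0.76·16.210 = 8.693, which is > 7.451
2·-15.768 + 1.81·16.210 = -2.196, which is > -9.138
This sign pattern matches Beta.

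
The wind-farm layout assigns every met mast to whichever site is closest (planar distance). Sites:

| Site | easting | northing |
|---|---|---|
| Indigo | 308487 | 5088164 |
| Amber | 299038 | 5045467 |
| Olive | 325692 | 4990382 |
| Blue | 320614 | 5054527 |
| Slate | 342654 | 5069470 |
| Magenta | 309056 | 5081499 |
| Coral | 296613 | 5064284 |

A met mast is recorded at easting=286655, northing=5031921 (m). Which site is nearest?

Amber

Squared distances to each site:
Indigo: 3639911273.000; Amber: 336832805.000; Olive: 3249375890.000; Blue: 1664244917.000; Slate: 4545815402.000; Magenta: 2959782885.000; Coral: 1146525533.000.
Minimum at Amber.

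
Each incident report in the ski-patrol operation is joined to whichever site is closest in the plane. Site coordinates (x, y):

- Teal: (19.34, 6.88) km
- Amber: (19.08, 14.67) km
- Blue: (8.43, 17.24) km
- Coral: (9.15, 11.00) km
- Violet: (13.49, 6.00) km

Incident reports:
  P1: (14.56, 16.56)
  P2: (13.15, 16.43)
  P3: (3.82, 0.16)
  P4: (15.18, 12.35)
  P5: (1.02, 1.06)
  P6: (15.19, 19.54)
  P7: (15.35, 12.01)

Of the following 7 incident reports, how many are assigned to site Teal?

P1 → Amber
P2 → Blue
P3 → Violet
P4 → Amber
P5 → Coral
P6 → Amber
P7 → Amber
0 of the 7 go to Teal.

0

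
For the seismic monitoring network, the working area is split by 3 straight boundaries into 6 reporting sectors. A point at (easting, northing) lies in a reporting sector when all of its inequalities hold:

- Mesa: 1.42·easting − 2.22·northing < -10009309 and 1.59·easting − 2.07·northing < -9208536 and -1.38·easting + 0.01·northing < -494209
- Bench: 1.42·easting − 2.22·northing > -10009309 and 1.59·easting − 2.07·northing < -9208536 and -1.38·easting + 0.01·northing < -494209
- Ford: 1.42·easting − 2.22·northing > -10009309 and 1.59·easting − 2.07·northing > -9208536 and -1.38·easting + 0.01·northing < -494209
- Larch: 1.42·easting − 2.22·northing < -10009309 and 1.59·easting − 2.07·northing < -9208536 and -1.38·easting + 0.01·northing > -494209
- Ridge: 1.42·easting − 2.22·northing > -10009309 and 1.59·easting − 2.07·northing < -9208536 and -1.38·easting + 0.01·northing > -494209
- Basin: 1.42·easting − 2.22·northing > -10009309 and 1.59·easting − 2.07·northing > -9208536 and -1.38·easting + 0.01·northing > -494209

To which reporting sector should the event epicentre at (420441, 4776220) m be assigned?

1.42·420441 − 2.22·4776220 = -10006182.180, which is > -10009309
1.59·420441 − 2.07·4776220 = -9218274.210, which is < -9208536
-1.38·420441 + 0.01·4776220 = -532446.380, which is < -494209
This sign pattern matches Bench.

Bench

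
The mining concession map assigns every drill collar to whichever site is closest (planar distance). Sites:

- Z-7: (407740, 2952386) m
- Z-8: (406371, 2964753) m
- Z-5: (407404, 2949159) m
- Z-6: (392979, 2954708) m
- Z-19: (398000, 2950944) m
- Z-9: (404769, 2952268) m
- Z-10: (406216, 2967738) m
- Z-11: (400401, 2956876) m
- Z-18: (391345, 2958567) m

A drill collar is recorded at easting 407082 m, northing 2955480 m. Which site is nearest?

Squared distances to each site:
Z-7: 10005800.000; Z-8: 86494050.000; Z-5: 40058725.000; Z-6: 199490593.000; Z-19: 103058020.000; Z-9: 15666913.000; Z-10: 151008520.000; Z-11: 46584577.000; Z-18: 257182738.000.
Minimum at Z-7.

Z-7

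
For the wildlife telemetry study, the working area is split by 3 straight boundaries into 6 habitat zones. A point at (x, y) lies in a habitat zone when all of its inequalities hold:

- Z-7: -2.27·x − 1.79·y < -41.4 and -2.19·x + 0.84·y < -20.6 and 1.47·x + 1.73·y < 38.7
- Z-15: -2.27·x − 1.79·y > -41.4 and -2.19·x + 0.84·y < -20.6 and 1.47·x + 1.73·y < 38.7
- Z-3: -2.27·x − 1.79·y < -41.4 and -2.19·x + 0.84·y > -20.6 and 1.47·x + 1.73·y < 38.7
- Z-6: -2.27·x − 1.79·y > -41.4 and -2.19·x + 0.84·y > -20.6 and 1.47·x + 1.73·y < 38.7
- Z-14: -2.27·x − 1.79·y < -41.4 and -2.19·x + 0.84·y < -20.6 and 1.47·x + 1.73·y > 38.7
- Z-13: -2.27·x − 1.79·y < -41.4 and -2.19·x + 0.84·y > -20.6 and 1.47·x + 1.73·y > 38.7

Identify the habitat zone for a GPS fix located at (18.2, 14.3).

-2.27·18.2 − 1.79·14.3 = -66.911, which is < -41.4
-2.19·18.2 + 0.84·14.3 = -27.846, which is < -20.6
1.47·18.2 + 1.73·14.3 = 51.493, which is > 38.7
This sign pattern matches Z-14.

Z-14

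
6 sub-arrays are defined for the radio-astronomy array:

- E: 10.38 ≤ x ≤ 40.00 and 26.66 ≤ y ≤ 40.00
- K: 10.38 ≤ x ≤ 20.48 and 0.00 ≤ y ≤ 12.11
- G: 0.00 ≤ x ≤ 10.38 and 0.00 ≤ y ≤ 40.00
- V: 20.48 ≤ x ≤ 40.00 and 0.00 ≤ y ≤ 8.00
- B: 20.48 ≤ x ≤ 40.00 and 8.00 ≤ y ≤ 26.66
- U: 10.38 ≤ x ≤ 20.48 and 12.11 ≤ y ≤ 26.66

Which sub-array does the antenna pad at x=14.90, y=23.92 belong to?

U

The point has x = 14.90 and y = 23.92.
Only U satisfies 10.38 ≤ x ≤ 20.48 and 12.11 ≤ y ≤ 26.66.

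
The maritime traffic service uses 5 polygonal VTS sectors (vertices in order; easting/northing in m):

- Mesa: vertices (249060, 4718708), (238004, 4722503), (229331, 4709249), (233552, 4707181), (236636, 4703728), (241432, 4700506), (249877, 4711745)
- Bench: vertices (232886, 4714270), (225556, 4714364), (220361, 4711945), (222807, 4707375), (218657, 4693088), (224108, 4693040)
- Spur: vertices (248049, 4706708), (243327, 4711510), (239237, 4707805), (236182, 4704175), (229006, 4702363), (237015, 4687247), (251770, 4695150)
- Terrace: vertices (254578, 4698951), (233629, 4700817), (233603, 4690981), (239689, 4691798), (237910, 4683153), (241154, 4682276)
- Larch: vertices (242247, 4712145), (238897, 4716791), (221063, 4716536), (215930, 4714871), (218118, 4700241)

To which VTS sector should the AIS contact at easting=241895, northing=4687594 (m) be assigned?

Terrace

Cast a ray rightward from (241895, 4687594). For each polygon, the edges (by vertex number in listed order) whose endpoints lie on opposite sides of northing = 4687594, where each meets that height, and whether that is right or left of the point:
Mesa: no edge straddles that height → 0 crossings.
Bench: no edge straddles that height → 0 crossings.
Spur: 5–6 at easting≈236831.1 (left), 6–7 at easting≈237662.9 (left) → 0 crossings.
Terrace: 4–5 at easting≈238823.9 (left), 6–1 at easting≈245435.2 (right) → 1 crossing.
Larch: no edge straddles that height → 0 crossings.
Only Terrace has an odd count, so the point is inside Terrace.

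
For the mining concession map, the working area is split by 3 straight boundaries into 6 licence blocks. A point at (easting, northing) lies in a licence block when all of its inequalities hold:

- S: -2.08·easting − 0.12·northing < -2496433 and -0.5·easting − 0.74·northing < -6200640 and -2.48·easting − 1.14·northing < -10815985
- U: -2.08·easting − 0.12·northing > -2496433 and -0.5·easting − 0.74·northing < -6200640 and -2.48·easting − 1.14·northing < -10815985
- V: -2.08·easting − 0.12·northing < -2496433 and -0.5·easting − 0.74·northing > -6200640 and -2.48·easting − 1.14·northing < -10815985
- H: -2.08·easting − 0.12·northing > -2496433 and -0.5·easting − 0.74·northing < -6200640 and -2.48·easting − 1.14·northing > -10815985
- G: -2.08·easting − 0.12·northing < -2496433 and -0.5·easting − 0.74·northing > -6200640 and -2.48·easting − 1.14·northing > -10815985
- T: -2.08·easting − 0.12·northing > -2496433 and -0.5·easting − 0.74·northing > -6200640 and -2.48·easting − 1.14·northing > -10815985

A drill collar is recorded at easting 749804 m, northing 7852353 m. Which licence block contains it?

G

-2.08·749804 − 0.12·7852353 = -2501874.680, which is < -2496433
-0.5·749804 − 0.74·7852353 = -6185643.220, which is > -6200640
-2.48·749804 − 1.14·7852353 = -10811196.340, which is > -10815985
This sign pattern matches G.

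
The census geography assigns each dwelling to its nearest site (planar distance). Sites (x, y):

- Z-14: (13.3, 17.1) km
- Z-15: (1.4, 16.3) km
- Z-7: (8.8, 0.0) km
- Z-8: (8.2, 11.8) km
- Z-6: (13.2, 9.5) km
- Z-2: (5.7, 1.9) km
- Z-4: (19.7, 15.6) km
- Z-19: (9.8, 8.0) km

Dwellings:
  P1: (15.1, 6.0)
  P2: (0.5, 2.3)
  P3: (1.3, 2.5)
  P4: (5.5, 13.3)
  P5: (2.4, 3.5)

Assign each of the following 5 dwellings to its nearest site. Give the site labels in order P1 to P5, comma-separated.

Z-6, Z-2, Z-2, Z-8, Z-2

P1 → Z-6 (d²=15.86)
P2 → Z-2 (d²=27.20)
P3 → Z-2 (d²=19.72)
P4 → Z-8 (d²=9.54)
P5 → Z-2 (d²=13.45)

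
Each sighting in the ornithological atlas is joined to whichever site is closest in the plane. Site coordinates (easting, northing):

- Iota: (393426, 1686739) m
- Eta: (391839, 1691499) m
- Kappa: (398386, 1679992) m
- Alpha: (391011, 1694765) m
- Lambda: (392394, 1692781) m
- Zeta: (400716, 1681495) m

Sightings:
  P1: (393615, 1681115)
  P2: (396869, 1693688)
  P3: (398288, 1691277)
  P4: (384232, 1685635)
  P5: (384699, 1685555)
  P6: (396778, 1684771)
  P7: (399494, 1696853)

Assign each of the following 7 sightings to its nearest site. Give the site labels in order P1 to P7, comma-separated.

P1 → Kappa (d²=24023570.00)
P2 → Lambda (d²=20848274.00)
P3 → Lambda (d²=37001252.00)
P4 → Iota (d²=85748452.00)
P5 → Iota (d²=77562385.00)
P6 → Iota (d²=15108928.00)
P7 → Lambda (d²=66991184.00)

Kappa, Lambda, Lambda, Iota, Iota, Iota, Lambda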